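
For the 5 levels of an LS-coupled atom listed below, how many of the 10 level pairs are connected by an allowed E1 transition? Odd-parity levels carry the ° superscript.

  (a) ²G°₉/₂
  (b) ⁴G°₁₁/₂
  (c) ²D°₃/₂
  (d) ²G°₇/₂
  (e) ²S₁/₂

0

(a)–(b): forbidden (parity, ΔS).
(a)–(c): forbidden (parity, ΔL, ΔJ).
(a)–(d): forbidden (parity).
(a)–(e): forbidden (ΔL, ΔJ).
(b)–(c): forbidden (parity, ΔS, ΔL, ΔJ).
(b)–(d): forbidden (parity, ΔS, ΔJ).
(b)–(e): forbidden (ΔS, ΔL, ΔJ).
(c)–(d): forbidden (parity, ΔL, ΔJ).
(c)–(e): forbidden (ΔL).
(d)–(e): forbidden (ΔL, ΔJ).
Allowed pairs: 0 of 10.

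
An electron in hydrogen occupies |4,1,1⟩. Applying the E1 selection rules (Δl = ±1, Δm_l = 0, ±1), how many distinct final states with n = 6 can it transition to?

E1 requires Δl = ±1, so l_f ∈ {0, 2}; with 0 ≤ l_f ≤ n_f−1 = 5, the allowed l_f values are {0, 2}.
For l_f = 0: m_f ∈ {m_i−1, m_i, m_i+1} ∩ [−0, 0] = {0} → 1 state.
For l_f = 2: m_f ∈ {m_i−1, m_i, m_i+1} ∩ [−2, 2] = {0, 1, 2} → 3 states.
Total: 4.

4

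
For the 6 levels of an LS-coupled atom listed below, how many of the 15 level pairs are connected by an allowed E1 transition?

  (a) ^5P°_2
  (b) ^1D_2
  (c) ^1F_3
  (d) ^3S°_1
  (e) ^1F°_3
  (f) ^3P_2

(a)–(b): forbidden (ΔS).
(a)–(c): forbidden (ΔS, ΔL).
(a)–(d): forbidden (parity, ΔS).
(a)–(e): forbidden (parity, ΔS, ΔL).
(a)–(f): forbidden (ΔS).
(b)–(c): forbidden (parity).
(b)–(d): forbidden (ΔS, ΔL).
(b)–(e): allowed.
(b)–(f): forbidden (parity, ΔS).
(c)–(d): forbidden (ΔS, ΔL, ΔJ).
(c)–(e): allowed.
(c)–(f): forbidden (parity, ΔS, ΔL).
(d)–(e): forbidden (parity, ΔS, ΔL, ΔJ).
(d)–(f): allowed.
(e)–(f): forbidden (ΔS, ΔL).
Allowed pairs: 3 of 15.

3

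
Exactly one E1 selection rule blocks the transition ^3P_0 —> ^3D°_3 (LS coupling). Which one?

Initial level: S=1, L=1, J=0, parity even. Final level: S=1, L=2, J=3, parity odd.
Parity must change: even → odd — passes.
ΔS = 0: S: 1 → 1 — passes.
ΔL = 0, ±1 (not L=0↔0): L: 1 → 2, ΔL = +1 — passes.
ΔJ = 0, ±1 (not J=0↔0): J: 0 → 3, ΔJ = +3 — fails.

the ΔJ = 0, ±1 rule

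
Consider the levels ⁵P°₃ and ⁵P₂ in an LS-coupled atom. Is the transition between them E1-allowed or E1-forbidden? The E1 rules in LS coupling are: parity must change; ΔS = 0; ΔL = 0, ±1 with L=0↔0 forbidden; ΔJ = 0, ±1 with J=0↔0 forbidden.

allowed

Reading off the term symbols: S 2→2, L 1→1, J 3→2, parity odd→even.
ΔL = 0, ±1 (not L=0↔0): L: 1 → 1, ΔL = +0 — ✓.
Parity must change: odd → even — ✓.
ΔS = 0: S: 2 → 2 — ✓.
ΔJ = 0, ±1 (not J=0↔0): J: 3 → 2, ΔJ = -1 — ✓.
All four E1 rules are satisfied.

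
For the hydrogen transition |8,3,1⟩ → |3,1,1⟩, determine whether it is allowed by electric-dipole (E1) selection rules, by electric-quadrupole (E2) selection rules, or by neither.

E2

Δl = 1 − 3 = -2; l_i + l_f = 4.
Δm_l = +0.
E1 (Δl = ±1, |Δm_l| ≤ 1): not satisfied.
E2 (Δl = 0,±2, l_i+l_f ≥ 2, |Δm_l| ≤ 2): satisfied.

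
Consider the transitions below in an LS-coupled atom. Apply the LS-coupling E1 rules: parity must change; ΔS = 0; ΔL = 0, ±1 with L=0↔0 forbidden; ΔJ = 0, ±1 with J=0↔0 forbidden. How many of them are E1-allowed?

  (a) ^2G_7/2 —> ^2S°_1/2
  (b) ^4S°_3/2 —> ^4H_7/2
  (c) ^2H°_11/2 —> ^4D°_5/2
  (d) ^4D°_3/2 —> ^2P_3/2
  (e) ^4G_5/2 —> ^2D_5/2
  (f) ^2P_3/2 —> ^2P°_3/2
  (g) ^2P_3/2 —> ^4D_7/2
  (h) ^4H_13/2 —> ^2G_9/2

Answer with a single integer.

(a) forbidden (ΔL, ΔJ fail)
(b) forbidden (ΔL, ΔJ fail)
(c) forbidden (parity, ΔS, ΔL, ΔJ fail)
(d) forbidden (ΔS fails)
(e) forbidden (parity, ΔS, ΔL fail)
(f) allowed
(g) forbidden (parity, ΔS, ΔJ fail)
(h) forbidden (parity, ΔS, ΔJ fail)
Total allowed: 1 of 8.

1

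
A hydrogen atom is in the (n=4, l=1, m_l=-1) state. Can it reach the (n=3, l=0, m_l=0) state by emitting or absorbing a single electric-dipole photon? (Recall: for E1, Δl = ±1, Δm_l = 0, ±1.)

allowed

l: 1 → 0 (Δl = -1). Δl = ±1 satisfied.
Δm_l = 0 − (-1) = +1. E1 requires Δm_l = 0, ±1: satisfied.
All E1 selection rules are satisfied.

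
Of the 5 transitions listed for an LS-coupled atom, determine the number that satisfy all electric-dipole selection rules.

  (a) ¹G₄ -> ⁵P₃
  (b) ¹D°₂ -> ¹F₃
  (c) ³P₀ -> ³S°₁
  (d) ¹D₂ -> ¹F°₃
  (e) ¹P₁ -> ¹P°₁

(a) forbidden (parity, ΔS, ΔL fail)
(b) allowed
(c) allowed
(d) allowed
(e) allowed
Total allowed: 4 of 5.

4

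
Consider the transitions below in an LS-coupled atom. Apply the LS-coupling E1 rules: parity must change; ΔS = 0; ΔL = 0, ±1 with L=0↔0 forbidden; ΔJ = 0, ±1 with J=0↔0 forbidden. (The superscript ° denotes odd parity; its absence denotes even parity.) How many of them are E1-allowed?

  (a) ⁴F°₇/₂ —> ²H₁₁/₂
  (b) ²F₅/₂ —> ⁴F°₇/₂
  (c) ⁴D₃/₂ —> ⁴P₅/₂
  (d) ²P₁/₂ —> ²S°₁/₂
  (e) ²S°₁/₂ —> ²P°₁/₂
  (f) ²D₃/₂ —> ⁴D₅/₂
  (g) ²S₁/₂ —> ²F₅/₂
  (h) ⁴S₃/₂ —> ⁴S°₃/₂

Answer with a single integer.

1

(a) forbidden (ΔS, ΔL, ΔJ fail)
(b) forbidden (ΔS fails)
(c) forbidden (parity fails)
(d) allowed
(e) forbidden (parity fails)
(f) forbidden (parity, ΔS fail)
(g) forbidden (parity, ΔL, ΔJ fail)
(h) forbidden (ΔL fails)
Total allowed: 1 of 8.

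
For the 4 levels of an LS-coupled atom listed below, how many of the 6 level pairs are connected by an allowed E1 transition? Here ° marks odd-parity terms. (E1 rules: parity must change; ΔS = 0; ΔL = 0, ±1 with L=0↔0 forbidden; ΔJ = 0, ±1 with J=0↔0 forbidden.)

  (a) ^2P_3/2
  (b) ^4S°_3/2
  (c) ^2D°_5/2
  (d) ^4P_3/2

2

(a)–(b): forbidden (ΔS).
(a)–(c): allowed.
(a)–(d): forbidden (parity, ΔS).
(b)–(c): forbidden (parity, ΔS, ΔL).
(b)–(d): allowed.
(c)–(d): forbidden (ΔS).
Allowed pairs: 2 of 6.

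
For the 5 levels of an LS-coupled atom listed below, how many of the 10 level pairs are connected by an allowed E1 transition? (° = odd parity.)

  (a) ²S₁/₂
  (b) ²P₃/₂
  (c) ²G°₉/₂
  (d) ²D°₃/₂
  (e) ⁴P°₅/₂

1

(a)–(b): forbidden (parity).
(a)–(c): forbidden (ΔL, ΔJ).
(a)–(d): forbidden (ΔL).
(a)–(e): forbidden (ΔS, ΔJ).
(b)–(c): forbidden (ΔL, ΔJ).
(b)–(d): allowed.
(b)–(e): forbidden (ΔS).
(c)–(d): forbidden (parity, ΔL, ΔJ).
(c)–(e): forbidden (parity, ΔS, ΔL, ΔJ).
(d)–(e): forbidden (parity, ΔS).
Allowed pairs: 1 of 10.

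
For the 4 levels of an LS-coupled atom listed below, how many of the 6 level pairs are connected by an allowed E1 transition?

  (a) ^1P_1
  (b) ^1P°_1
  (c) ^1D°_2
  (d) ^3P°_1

2

(a)–(b): allowed.
(a)–(c): allowed.
(a)–(d): forbidden (ΔS).
(b)–(c): forbidden (parity).
(b)–(d): forbidden (parity, ΔS).
(c)–(d): forbidden (parity, ΔS).
Allowed pairs: 2 of 6.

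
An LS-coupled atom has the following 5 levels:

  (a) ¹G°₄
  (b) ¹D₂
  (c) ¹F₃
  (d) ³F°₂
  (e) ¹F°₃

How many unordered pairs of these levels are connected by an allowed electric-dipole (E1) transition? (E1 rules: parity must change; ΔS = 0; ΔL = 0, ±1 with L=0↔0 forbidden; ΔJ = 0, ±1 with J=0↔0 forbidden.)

3

(a)–(b): forbidden (ΔL, ΔJ).
(a)–(c): allowed.
(a)–(d): forbidden (parity, ΔS, ΔJ).
(a)–(e): forbidden (parity).
(b)–(c): forbidden (parity).
(b)–(d): forbidden (ΔS).
(b)–(e): allowed.
(c)–(d): forbidden (ΔS).
(c)–(e): allowed.
(d)–(e): forbidden (parity, ΔS).
Allowed pairs: 3 of 10.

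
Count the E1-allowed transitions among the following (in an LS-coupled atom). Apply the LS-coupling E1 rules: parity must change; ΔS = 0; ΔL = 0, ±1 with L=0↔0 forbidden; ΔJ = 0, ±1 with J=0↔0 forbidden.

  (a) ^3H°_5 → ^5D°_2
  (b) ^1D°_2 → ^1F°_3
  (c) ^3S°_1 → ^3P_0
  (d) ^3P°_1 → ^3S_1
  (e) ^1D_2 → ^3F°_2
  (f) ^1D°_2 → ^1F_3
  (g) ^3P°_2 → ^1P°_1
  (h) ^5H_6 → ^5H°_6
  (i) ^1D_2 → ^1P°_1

5

(a) forbidden (parity, ΔS, ΔL, ΔJ fail)
(b) forbidden (parity fails)
(c) allowed
(d) allowed
(e) forbidden (ΔS fails)
(f) allowed
(g) forbidden (parity, ΔS fail)
(h) allowed
(i) allowed
Total allowed: 5 of 9.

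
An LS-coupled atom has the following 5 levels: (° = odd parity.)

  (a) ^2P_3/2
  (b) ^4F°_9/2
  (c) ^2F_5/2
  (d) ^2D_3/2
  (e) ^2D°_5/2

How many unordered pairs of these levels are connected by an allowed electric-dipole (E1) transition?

(a)–(b): forbidden (ΔS, ΔL, ΔJ).
(a)–(c): forbidden (parity, ΔL).
(a)–(d): forbidden (parity).
(a)–(e): allowed.
(b)–(c): forbidden (ΔS, ΔJ).
(b)–(d): forbidden (ΔS, ΔJ).
(b)–(e): forbidden (parity, ΔS, ΔJ).
(c)–(d): forbidden (parity).
(c)–(e): allowed.
(d)–(e): allowed.
Allowed pairs: 3 of 10.

3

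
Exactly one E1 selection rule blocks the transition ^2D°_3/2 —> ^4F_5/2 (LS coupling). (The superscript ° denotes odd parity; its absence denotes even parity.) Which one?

Reading off the term symbols: S 1/2→3/2, L 2→3, J 3/2→5/2, parity odd→even.
ΔJ = 0, ±1 (not J=0↔0): J: 3/2 → 5/2, ΔJ = +1 — ok.
Parity must change: odd → even — ok.
ΔS = 0: S: 1/2 → 3/2 — fails.
ΔL = 0, ±1 (not L=0↔0): L: 2 → 3, ΔL = +1 — ok.

the ΔS = 0 rule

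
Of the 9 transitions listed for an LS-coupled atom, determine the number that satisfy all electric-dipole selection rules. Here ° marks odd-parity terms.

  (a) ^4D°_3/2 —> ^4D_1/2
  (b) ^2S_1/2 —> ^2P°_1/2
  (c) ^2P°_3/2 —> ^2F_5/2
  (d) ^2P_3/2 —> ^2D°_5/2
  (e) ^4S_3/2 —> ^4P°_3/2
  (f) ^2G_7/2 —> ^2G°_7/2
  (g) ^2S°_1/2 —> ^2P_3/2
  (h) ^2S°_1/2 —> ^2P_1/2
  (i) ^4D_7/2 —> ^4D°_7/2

(a) allowed
(b) allowed
(c) forbidden (ΔL fails)
(d) allowed
(e) allowed
(f) allowed
(g) allowed
(h) allowed
(i) allowed
Total allowed: 8 of 9.

8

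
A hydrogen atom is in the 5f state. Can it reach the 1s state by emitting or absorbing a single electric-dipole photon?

l: 3 → 0 (Δl = -3). Δl = ±1 fails.
The transition is electric-dipole forbidden.

forbidden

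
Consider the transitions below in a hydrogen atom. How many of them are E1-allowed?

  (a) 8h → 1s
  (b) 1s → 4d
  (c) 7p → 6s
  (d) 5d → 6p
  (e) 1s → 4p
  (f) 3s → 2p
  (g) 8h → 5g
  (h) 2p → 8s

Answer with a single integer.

6

(a) forbidden — Δl = -5 (E1 requires Δl = ±1)
(b) forbidden — Δl = +2 (E1 requires Δl = ±1)
(c) allowed
(d) allowed
(e) allowed
(f) allowed
(g) allowed
(h) allowed
Total allowed: 6 of 8.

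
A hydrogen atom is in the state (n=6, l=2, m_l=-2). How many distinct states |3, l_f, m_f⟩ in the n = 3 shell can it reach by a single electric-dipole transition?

E1 requires Δl = ±1, so l_f ∈ {1, 3}; with 0 ≤ l_f ≤ n_f−1 = 2, the allowed l_f values are {1}.
For l_f = 1: m_f ∈ {m_i−1, m_i, m_i+1} ∩ [−1, 1] = {-1} → 1 state.
Total: 1.

1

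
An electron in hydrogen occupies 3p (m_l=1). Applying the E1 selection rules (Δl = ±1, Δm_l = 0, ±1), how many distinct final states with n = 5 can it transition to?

E1 requires Δl = ±1, so l_f ∈ {0, 2}; with 0 ≤ l_f ≤ n_f−1 = 4, the allowed l_f values are {0, 2}.
For l_f = 0: m_f ∈ {m_i−1, m_i, m_i+1} ∩ [−0, 0] = {0} → 1 state.
For l_f = 2: m_f ∈ {m_i−1, m_i, m_i+1} ∩ [−2, 2] = {0, 1, 2} → 3 states.
Total: 4.

4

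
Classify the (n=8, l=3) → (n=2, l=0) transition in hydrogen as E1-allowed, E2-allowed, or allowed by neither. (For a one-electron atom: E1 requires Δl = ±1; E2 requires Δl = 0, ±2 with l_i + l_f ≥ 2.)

neither

Δl = 0 − 3 = -3; l_i + l_f = 3.
E1 (Δl = ±1): not satisfied.
E2 (Δl = 0,±2, l_i+l_f ≥ 2): not satisfied.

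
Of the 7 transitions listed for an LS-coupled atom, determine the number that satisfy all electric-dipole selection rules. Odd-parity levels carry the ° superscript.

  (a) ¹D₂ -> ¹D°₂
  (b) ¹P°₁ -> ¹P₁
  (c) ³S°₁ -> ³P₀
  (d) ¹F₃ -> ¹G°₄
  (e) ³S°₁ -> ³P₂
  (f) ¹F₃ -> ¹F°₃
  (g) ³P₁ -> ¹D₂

6

(a) allowed
(b) allowed
(c) allowed
(d) allowed
(e) allowed
(f) allowed
(g) forbidden (parity, ΔS fail)
Total allowed: 6 of 7.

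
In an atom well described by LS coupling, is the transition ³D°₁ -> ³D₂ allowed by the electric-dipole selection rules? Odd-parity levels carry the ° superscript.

Reading off the term symbols: S 1→1, L 2→2, J 1→2, parity odd→even.
ΔS = 0: S: 1 → 1 — ok.
ΔJ = 0, ±1 (not J=0↔0): J: 1 → 2, ΔJ = +1 — ok.
Parity must change: odd → even — ok.
ΔL = 0, ±1 (not L=0↔0): L: 2 → 2, ΔL = +0 — ok.
All four E1 rules are satisfied.

allowed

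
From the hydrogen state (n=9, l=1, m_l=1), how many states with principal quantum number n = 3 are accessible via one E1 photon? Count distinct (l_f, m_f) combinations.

E1 requires Δl = ±1, so l_f ∈ {0, 2}; with 0 ≤ l_f ≤ n_f−1 = 2, the allowed l_f values are {0, 2}.
For l_f = 0: m_f ∈ {m_i−1, m_i, m_i+1} ∩ [−0, 0] = {0} → 1 state.
For l_f = 2: m_f ∈ {m_i−1, m_i, m_i+1} ∩ [−2, 2] = {0, 1, 2} → 3 states.
Total: 4.

4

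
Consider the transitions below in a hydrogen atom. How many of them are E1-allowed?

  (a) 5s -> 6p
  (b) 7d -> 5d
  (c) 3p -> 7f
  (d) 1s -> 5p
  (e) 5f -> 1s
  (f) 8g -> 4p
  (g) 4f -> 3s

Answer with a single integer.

(a) allowed
(b) forbidden — Δl = +0 (E1 requires Δl = ±1)
(c) forbidden — Δl = +2 (E1 requires Δl = ±1)
(d) allowed
(e) forbidden — Δl = -3 (E1 requires Δl = ±1)
(f) forbidden — Δl = -3 (E1 requires Δl = ±1)
(g) forbidden — Δl = -3 (E1 requires Δl = ±1)
Total allowed: 2 of 7.

2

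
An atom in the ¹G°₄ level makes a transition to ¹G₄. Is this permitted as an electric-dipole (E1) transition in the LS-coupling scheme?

Initial level: S=0, L=4, J=4, parity odd. Final level: S=0, L=4, J=4, parity even.
Parity must change: odd → even — ok.
ΔS = 0: S: 0 → 0 — ok.
ΔL = 0, ±1 (not L=0↔0): L: 4 → 4, ΔL = +0 — ok.
ΔJ = 0, ±1 (not J=0↔0): J: 4 → 4, ΔJ = +0 — ok.
All four E1 rules are satisfied.

allowed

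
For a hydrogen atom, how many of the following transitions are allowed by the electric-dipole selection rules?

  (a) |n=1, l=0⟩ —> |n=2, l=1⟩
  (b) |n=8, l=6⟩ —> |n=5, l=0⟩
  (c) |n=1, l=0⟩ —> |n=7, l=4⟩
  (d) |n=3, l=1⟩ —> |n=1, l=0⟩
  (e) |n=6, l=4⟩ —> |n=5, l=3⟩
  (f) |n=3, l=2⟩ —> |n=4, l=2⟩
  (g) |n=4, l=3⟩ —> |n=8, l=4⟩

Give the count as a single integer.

(a) allowed
(b) forbidden — Δl = -6 (E1 requires Δl = ±1)
(c) forbidden — Δl = +4 (E1 requires Δl = ±1)
(d) allowed
(e) allowed
(f) forbidden — Δl = +0 (E1 requires Δl = ±1)
(g) allowed
Total allowed: 4 of 7.

4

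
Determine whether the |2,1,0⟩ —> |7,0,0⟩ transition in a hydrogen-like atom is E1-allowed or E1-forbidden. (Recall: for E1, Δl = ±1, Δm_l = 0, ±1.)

l: 1 → 0 (Δl = -1). Δl = ±1 ok.
Δm_l = 0 − (0) = +0. E1 requires Δm_l = 0, ±1: ok.
All E1 selection rules are satisfied.

allowed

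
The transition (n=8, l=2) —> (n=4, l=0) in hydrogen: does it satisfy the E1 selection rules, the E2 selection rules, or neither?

E2

Δl = 0 − 2 = -2; l_i + l_f = 2.
E1 (Δl = ±1): not satisfied.
E2 (Δl = 0,±2, l_i+l_f ≥ 2): satisfied.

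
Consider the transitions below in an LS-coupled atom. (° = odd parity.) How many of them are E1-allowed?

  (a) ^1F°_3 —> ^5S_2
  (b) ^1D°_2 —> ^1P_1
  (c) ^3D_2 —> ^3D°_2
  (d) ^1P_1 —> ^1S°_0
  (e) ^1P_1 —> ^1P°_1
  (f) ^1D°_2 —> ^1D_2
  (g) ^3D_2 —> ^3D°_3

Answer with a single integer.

6

(a) forbidden (ΔS, ΔL fail)
(b) allowed
(c) allowed
(d) allowed
(e) allowed
(f) allowed
(g) allowed
Total allowed: 6 of 7.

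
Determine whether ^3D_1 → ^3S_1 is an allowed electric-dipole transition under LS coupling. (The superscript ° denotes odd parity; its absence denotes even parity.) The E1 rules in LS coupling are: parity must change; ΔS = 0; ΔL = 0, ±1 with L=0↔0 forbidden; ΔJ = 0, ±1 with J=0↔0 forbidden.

forbidden

Initial level: S=1, L=2, J=1, parity even. Final level: S=1, L=0, J=1, parity even.
Parity must change: even → even — fails.
ΔS = 0: S: 1 → 1 — ok.
ΔL = 0, ±1 (not L=0↔0): L: 2 → 0, ΔL = -2 — fails.
ΔJ = 0, ±1 (not J=0↔0): J: 1 → 1, ΔJ = +0 — ok.
Rule(s) violated: parity, ΔL.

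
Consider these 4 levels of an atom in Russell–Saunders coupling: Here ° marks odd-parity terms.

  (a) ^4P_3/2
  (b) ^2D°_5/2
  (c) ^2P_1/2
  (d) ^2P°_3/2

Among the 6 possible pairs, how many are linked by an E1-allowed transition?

1

(a)–(b): forbidden (ΔS).
(a)–(c): forbidden (parity, ΔS).
(a)–(d): forbidden (ΔS).
(b)–(c): forbidden (ΔJ).
(b)–(d): forbidden (parity).
(c)–(d): allowed.
Allowed pairs: 1 of 6.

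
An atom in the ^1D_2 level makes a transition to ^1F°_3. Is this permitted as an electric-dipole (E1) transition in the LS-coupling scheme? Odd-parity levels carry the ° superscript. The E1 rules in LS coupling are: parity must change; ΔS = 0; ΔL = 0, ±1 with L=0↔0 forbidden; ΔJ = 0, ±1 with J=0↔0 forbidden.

allowed

Initial level: S=0, L=2, J=2, parity even. Final level: S=0, L=3, J=3, parity odd.
Parity must change: even → odd — passes.
ΔS = 0: S: 0 → 0 — passes.
ΔL = 0, ±1 (not L=0↔0): L: 2 → 3, ΔL = +1 — passes.
ΔJ = 0, ±1 (not J=0↔0): J: 2 → 3, ΔJ = +1 — passes.
All four E1 rules are satisfied.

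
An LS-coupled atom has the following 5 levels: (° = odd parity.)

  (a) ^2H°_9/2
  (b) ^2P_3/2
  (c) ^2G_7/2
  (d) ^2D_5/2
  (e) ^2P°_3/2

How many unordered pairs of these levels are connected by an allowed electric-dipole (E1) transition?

(a)–(b): forbidden (ΔL, ΔJ).
(a)–(c): allowed.
(a)–(d): forbidden (ΔL, ΔJ).
(a)–(e): forbidden (parity, ΔL, ΔJ).
(b)–(c): forbidden (parity, ΔL, ΔJ).
(b)–(d): forbidden (parity).
(b)–(e): allowed.
(c)–(d): forbidden (parity, ΔL).
(c)–(e): forbidden (ΔL, ΔJ).
(d)–(e): allowed.
Allowed pairs: 3 of 10.

3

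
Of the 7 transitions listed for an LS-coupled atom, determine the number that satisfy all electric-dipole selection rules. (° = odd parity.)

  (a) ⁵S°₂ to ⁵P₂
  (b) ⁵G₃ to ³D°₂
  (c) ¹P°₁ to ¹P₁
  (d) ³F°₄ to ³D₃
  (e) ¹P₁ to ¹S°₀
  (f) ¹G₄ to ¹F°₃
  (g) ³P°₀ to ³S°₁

5

(a) allowed
(b) forbidden (ΔS, ΔL fail)
(c) allowed
(d) allowed
(e) allowed
(f) allowed
(g) forbidden (parity fails)
Total allowed: 5 of 7.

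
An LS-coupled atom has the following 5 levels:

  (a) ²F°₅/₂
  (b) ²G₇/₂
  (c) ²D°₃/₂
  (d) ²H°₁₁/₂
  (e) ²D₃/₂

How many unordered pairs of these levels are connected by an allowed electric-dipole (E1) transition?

3

(a)–(b): allowed.
(a)–(c): forbidden (parity).
(a)–(d): forbidden (parity, ΔL, ΔJ).
(a)–(e): allowed.
(b)–(c): forbidden (ΔL, ΔJ).
(b)–(d): forbidden (ΔJ).
(b)–(e): forbidden (parity, ΔL, ΔJ).
(c)–(d): forbidden (parity, ΔL, ΔJ).
(c)–(e): allowed.
(d)–(e): forbidden (ΔL, ΔJ).
Allowed pairs: 3 of 10.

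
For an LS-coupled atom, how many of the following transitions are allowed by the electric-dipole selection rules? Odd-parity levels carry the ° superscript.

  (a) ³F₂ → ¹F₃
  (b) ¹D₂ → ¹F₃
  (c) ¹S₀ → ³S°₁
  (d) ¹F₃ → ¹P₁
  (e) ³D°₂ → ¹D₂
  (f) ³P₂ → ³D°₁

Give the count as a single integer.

(a) forbidden (parity, ΔS fail)
(b) forbidden (parity fails)
(c) forbidden (ΔS, ΔL fail)
(d) forbidden (parity, ΔL, ΔJ fail)
(e) forbidden (ΔS fails)
(f) allowed
Total allowed: 1 of 6.

1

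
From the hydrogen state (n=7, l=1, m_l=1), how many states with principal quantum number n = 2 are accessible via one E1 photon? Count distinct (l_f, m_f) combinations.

E1 requires Δl = ±1, so l_f ∈ {0, 2}; with 0 ≤ l_f ≤ n_f−1 = 1, the allowed l_f values are {0}.
For l_f = 0: m_f ∈ {m_i−1, m_i, m_i+1} ∩ [−0, 0] = {0} → 1 state.
Total: 1.

1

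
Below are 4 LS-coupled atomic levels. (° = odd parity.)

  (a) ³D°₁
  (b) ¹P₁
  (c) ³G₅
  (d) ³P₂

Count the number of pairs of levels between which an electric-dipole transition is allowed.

(a)–(b): forbidden (ΔS).
(a)–(c): forbidden (ΔL, ΔJ).
(a)–(d): allowed.
(b)–(c): forbidden (parity, ΔS, ΔL, ΔJ).
(b)–(d): forbidden (parity, ΔS).
(c)–(d): forbidden (parity, ΔL, ΔJ).
Allowed pairs: 1 of 6.

1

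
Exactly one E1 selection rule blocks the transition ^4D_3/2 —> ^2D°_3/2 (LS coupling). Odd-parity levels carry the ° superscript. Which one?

Parity must change: even → odd — ok.
ΔS = 0: S: 3/2 → 1/2 — fails.
ΔL = 0, ±1 (not L=0↔0): L: 2 → 2, ΔL = +0 — ok.
ΔJ = 0, ±1 (not J=0↔0): J: 3/2 → 3/2, ΔJ = +0 — ok.

the ΔS = 0 rule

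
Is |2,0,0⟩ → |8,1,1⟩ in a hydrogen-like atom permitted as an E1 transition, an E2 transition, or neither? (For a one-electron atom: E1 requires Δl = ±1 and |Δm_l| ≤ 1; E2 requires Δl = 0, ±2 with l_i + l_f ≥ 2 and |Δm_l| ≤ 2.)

E1

Δl = 1 − 0 = +1; l_i + l_f = 1.
Δm_l = +1.
E1 (Δl = ±1, |Δm_l| ≤ 1): satisfied.
E2 (Δl = 0,±2, l_i+l_f ≥ 2, |Δm_l| ≤ 2): not satisfied.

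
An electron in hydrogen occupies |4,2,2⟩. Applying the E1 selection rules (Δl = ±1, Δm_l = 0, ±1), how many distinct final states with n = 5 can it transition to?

4

E1 requires Δl = ±1, so l_f ∈ {1, 3}; with 0 ≤ l_f ≤ n_f−1 = 4, the allowed l_f values are {1, 3}.
For l_f = 1: m_f ∈ {m_i−1, m_i, m_i+1} ∩ [−1, 1] = {1} → 1 state.
For l_f = 3: m_f ∈ {m_i−1, m_i, m_i+1} ∩ [−3, 3] = {1, 2, 3} → 3 states.
Total: 4.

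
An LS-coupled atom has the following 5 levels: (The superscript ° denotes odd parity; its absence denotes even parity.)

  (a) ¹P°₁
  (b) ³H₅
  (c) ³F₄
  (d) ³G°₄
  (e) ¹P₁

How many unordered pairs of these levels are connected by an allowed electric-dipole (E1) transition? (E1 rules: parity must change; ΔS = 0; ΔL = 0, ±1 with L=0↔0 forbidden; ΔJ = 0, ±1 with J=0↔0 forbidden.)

(a)–(b): forbidden (ΔS, ΔL, ΔJ).
(a)–(c): forbidden (ΔS, ΔL, ΔJ).
(a)–(d): forbidden (parity, ΔS, ΔL, ΔJ).
(a)–(e): allowed.
(b)–(c): forbidden (parity, ΔL).
(b)–(d): allowed.
(b)–(e): forbidden (parity, ΔS, ΔL, ΔJ).
(c)–(d): allowed.
(c)–(e): forbidden (parity, ΔS, ΔL, ΔJ).
(d)–(e): forbidden (ΔS, ΔL, ΔJ).
Allowed pairs: 3 of 10.

3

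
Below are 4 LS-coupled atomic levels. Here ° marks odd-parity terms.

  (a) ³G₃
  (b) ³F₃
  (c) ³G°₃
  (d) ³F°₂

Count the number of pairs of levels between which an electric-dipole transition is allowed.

(a)–(b): forbidden (parity).
(a)–(c): allowed.
(a)–(d): allowed.
(b)–(c): allowed.
(b)–(d): allowed.
(c)–(d): forbidden (parity).
Allowed pairs: 4 of 6.

4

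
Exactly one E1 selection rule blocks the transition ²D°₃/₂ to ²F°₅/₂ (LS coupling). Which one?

parity

ΔJ = 0, ±1 (not J=0↔0): J: 3/2 → 5/2, ΔJ = +1 — ✓.
Parity must change: odd → odd — ✗.
ΔL = 0, ±1 (not L=0↔0): L: 2 → 3, ΔL = +1 — ✓.
ΔS = 0: S: 1/2 → 1/2 — ✓.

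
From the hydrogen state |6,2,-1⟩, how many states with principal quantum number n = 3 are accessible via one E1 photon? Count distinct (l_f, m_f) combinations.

E1 requires Δl = ±1, so l_f ∈ {1, 3}; with 0 ≤ l_f ≤ n_f−1 = 2, the allowed l_f values are {1}.
For l_f = 1: m_f ∈ {m_i−1, m_i, m_i+1} ∩ [−1, 1] = {-1, 0} → 2 states.
Total: 2.

2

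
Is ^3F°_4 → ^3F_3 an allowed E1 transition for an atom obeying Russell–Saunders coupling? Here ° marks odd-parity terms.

allowed

Initial level: S=1, L=3, J=4, parity odd. Final level: S=1, L=3, J=3, parity even.
Parity must change: odd → even — ✓.
ΔL = 0, ±1 (not L=0↔0): L: 3 → 3, ΔL = +0 — ✓.
ΔS = 0: S: 1 → 1 — ✓.
ΔJ = 0, ±1 (not J=0↔0): J: 4 → 3, ΔJ = -1 — ✓.
All four E1 rules are satisfied.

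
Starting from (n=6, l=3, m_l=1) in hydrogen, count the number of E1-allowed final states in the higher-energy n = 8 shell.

E1 requires Δl = ±1, so l_f ∈ {2, 4}; with 0 ≤ l_f ≤ n_f−1 = 7, the allowed l_f values are {2, 4}.
For l_f = 2: m_f ∈ {m_i−1, m_i, m_i+1} ∩ [−2, 2] = {0, 1, 2} → 3 states.
For l_f = 4: m_f ∈ {m_i−1, m_i, m_i+1} ∩ [−4, 4] = {0, 1, 2} → 3 states.
Total: 6.

6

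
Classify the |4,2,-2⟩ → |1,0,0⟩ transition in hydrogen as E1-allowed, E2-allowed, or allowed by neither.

Δl = 0 − 2 = -2; l_i + l_f = 2.
Δm_l = +2.
E1 (Δl = ±1, |Δm_l| ≤ 1): not satisfied.
E2 (Δl = 0,±2, l_i+l_f ≥ 2, |Δm_l| ≤ 2): satisfied.

E2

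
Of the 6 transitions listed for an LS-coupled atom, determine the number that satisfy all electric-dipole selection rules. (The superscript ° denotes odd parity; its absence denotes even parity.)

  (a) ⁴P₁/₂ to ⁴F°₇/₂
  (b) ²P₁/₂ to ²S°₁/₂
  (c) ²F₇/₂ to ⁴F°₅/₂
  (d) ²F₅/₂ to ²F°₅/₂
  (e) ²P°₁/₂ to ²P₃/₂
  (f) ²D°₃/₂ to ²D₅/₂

(a) forbidden (ΔL, ΔJ fail)
(b) allowed
(c) forbidden (ΔS fails)
(d) allowed
(e) allowed
(f) allowed
Total allowed: 4 of 6.

4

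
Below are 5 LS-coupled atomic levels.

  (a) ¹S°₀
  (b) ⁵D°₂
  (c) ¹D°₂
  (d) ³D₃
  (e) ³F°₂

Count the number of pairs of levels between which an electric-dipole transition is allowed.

(a)–(b): forbidden (parity, ΔS, ΔL, ΔJ).
(a)–(c): forbidden (parity, ΔL, ΔJ).
(a)–(d): forbidden (ΔS, ΔL, ΔJ).
(a)–(e): forbidden (parity, ΔS, ΔL, ΔJ).
(b)–(c): forbidden (parity, ΔS).
(b)–(d): forbidden (ΔS).
(b)–(e): forbidden (parity, ΔS).
(c)–(d): forbidden (ΔS).
(c)–(e): forbidden (parity, ΔS).
(d)–(e): allowed.
Allowed pairs: 1 of 10.

1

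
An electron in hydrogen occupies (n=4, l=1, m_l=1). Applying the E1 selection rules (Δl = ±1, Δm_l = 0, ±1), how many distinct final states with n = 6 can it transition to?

E1 requires Δl = ±1, so l_f ∈ {0, 2}; with 0 ≤ l_f ≤ n_f−1 = 5, the allowed l_f values are {0, 2}.
For l_f = 0: m_f ∈ {m_i−1, m_i, m_i+1} ∩ [−0, 0] = {0} → 1 state.
For l_f = 2: m_f ∈ {m_i−1, m_i, m_i+1} ∩ [−2, 2] = {0, 1, 2} → 3 states.
Total: 4.

4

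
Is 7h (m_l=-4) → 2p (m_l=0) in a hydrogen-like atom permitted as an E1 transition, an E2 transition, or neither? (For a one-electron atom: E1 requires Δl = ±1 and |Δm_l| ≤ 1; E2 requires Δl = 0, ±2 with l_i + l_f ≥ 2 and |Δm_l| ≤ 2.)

Δl = 1 − 5 = -4; l_i + l_f = 6.
Δm_l = +4.
E1 (Δl = ±1, |Δm_l| ≤ 1): not satisfied.
E2 (Δl = 0,±2, l_i+l_f ≥ 2, |Δm_l| ≤ 2): not satisfied.

neither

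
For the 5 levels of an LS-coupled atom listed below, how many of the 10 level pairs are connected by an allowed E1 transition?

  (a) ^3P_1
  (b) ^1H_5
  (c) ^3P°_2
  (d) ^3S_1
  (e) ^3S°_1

(a)–(b): forbidden (parity, ΔS, ΔL, ΔJ).
(a)–(c): allowed.
(a)–(d): forbidden (parity).
(a)–(e): allowed.
(b)–(c): forbidden (ΔS, ΔL, ΔJ).
(b)–(d): forbidden (parity, ΔS, ΔL, ΔJ).
(b)–(e): forbidden (ΔS, ΔL, ΔJ).
(c)–(d): allowed.
(c)–(e): forbidden (parity).
(d)–(e): forbidden (ΔL).
Allowed pairs: 3 of 10.

3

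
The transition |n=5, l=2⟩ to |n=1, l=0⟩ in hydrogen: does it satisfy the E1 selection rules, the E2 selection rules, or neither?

E2

Δl = 0 − 2 = -2; l_i + l_f = 2.
E1 (Δl = ±1): not satisfied.
E2 (Δl = 0,±2, l_i+l_f ≥ 2): satisfied.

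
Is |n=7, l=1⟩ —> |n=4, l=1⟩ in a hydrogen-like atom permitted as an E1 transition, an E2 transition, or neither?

E2

Δl = 1 − 1 = +0; l_i + l_f = 2.
E1 (Δl = ±1): not satisfied.
E2 (Δl = 0,±2, l_i+l_f ≥ 2): satisfied.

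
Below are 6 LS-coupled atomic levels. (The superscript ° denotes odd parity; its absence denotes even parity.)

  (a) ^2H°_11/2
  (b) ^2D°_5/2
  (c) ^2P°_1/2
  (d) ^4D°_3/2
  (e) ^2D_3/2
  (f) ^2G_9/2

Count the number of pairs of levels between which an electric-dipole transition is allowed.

(a)–(b): forbidden (parity, ΔL, ΔJ).
(a)–(c): forbidden (parity, ΔL, ΔJ).
(a)–(d): forbidden (parity, ΔS, ΔL, ΔJ).
(a)–(e): forbidden (ΔL, ΔJ).
(a)–(f): allowed.
(b)–(c): forbidden (parity, ΔJ).
(b)–(d): forbidden (parity, ΔS).
(b)–(e): allowed.
(b)–(f): forbidden (ΔL, ΔJ).
(c)–(d): forbidden (parity, ΔS).
(c)–(e): allowed.
(c)–(f): forbidden (ΔL, ΔJ).
(d)–(e): forbidden (ΔS).
(d)–(f): forbidden (ΔS, ΔL, ΔJ).
(e)–(f): forbidden (parity, ΔL, ΔJ).
Allowed pairs: 3 of 15.

3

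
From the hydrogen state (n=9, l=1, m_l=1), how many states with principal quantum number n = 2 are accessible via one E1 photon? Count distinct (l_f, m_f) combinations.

E1 requires Δl = ±1, so l_f ∈ {0, 2}; with 0 ≤ l_f ≤ n_f−1 = 1, the allowed l_f values are {0}.
For l_f = 0: m_f ∈ {m_i−1, m_i, m_i+1} ∩ [−0, 0] = {0} → 1 state.
Total: 1.

1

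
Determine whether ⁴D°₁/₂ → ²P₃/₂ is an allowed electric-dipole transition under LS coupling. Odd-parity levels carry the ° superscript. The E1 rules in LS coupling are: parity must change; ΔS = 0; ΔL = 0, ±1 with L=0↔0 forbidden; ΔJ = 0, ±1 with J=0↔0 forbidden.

forbidden

Parity must change: odd → even — ✓.
ΔL = 0, ±1 (not L=0↔0): L: 2 → 1, ΔL = -1 — ✓.
ΔJ = 0, ±1 (not J=0↔0): J: 1/2 → 3/2, ΔJ = +1 — ✓.
ΔS = 0: S: 3/2 → 1/2 — ✗.
Rule(s) violated: ΔS.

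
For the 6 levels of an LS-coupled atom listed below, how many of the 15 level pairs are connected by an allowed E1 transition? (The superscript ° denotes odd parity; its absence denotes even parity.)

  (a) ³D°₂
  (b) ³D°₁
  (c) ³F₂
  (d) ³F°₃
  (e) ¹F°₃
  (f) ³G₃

(a)–(b): forbidden (parity).
(a)–(c): allowed.
(a)–(d): forbidden (parity).
(a)–(e): forbidden (parity, ΔS).
(a)–(f): forbidden (ΔL).
(b)–(c): allowed.
(b)–(d): forbidden (parity, ΔJ).
(b)–(e): forbidden (parity, ΔS, ΔJ).
(b)–(f): forbidden (ΔL, ΔJ).
(c)–(d): allowed.
(c)–(e): forbidden (ΔS).
(c)–(f): forbidden (parity).
(d)–(e): forbidden (parity, ΔS).
(d)–(f): allowed.
(e)–(f): forbidden (ΔS).
Allowed pairs: 4 of 15.

4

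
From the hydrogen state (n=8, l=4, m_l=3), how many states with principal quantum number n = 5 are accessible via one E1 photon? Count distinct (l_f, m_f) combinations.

2

E1 requires Δl = ±1, so l_f ∈ {3, 5}; with 0 ≤ l_f ≤ n_f−1 = 4, the allowed l_f values are {3}.
For l_f = 3: m_f ∈ {m_i−1, m_i, m_i+1} ∩ [−3, 3] = {2, 3} → 2 states.
Total: 2.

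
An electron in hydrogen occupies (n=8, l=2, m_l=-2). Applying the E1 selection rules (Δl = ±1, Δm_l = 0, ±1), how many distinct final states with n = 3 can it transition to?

E1 requires Δl = ±1, so l_f ∈ {1, 3}; with 0 ≤ l_f ≤ n_f−1 = 2, the allowed l_f values are {1}.
For l_f = 1: m_f ∈ {m_i−1, m_i, m_i+1} ∩ [−1, 1] = {-1} → 1 state.
Total: 1.

1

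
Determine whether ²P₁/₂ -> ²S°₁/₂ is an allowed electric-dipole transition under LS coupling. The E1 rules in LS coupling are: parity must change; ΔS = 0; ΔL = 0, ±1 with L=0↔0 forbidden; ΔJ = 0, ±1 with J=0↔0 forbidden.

allowed

Initial level: S=1/2, L=1, J=1/2, parity even. Final level: S=1/2, L=0, J=1/2, parity odd.
Parity must change: even → odd — ✓.
ΔS = 0: S: 1/2 → 1/2 — ✓.
ΔL = 0, ±1 (not L=0↔0): L: 1 → 0, ΔL = -1 — ✓.
ΔJ = 0, ±1 (not J=0↔0): J: 1/2 → 1/2, ΔJ = +0 — ✓.
All four E1 rules are satisfied.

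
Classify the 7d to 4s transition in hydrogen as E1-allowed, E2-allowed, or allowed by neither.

E2

Δl = 0 − 2 = -2; l_i + l_f = 2.
E1 (Δl = ±1): not satisfied.
E2 (Δl = 0,±2, l_i+l_f ≥ 2): satisfied.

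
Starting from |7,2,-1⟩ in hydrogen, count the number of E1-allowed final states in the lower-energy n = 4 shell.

5

E1 requires Δl = ±1, so l_f ∈ {1, 3}; with 0 ≤ l_f ≤ n_f−1 = 3, the allowed l_f values are {1, 3}.
For l_f = 1: m_f ∈ {m_i−1, m_i, m_i+1} ∩ [−1, 1] = {-1, 0} → 2 states.
For l_f = 3: m_f ∈ {m_i−1, m_i, m_i+1} ∩ [−3, 3] = {-2, -1, 0} → 3 states.
Total: 5.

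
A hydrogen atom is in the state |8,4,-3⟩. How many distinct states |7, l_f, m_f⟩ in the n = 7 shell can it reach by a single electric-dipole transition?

5

E1 requires Δl = ±1, so l_f ∈ {3, 5}; with 0 ≤ l_f ≤ n_f−1 = 6, the allowed l_f values are {3, 5}.
For l_f = 3: m_f ∈ {m_i−1, m_i, m_i+1} ∩ [−3, 3] = {-3, -2} → 2 states.
For l_f = 5: m_f ∈ {m_i−1, m_i, m_i+1} ∩ [−5, 5] = {-4, -3, -2} → 3 states.
Total: 5.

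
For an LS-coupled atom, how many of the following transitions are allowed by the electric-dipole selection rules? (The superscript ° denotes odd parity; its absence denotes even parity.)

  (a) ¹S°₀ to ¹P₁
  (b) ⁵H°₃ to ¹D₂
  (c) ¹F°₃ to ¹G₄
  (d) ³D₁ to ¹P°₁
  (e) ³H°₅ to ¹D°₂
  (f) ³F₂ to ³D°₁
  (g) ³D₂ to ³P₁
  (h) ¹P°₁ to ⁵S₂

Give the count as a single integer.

(a) allowed
(b) forbidden (ΔS, ΔL fail)
(c) allowed
(d) forbidden (ΔS fails)
(e) forbidden (parity, ΔS, ΔL, ΔJ fail)
(f) allowed
(g) forbidden (parity fails)
(h) forbidden (ΔS fails)
Total allowed: 3 of 8.

3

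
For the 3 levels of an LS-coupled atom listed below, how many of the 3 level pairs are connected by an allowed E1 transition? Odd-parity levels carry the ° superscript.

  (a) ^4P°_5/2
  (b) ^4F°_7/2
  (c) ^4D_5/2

(a)–(b): forbidden (parity, ΔL).
(a)–(c): allowed.
(b)–(c): allowed.
Allowed pairs: 2 of 3.

2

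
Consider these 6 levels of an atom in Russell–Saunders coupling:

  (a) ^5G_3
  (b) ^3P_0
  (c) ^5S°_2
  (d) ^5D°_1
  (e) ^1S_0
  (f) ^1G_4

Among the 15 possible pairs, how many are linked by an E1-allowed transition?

(a)–(b): forbidden (parity, ΔS, ΔL, ΔJ).
(a)–(c): forbidden (ΔL).
(a)–(d): forbidden (ΔL, ΔJ).
(a)–(e): forbidden (parity, ΔS, ΔL, ΔJ).
(a)–(f): forbidden (parity, ΔS).
(b)–(c): forbidden (ΔS, ΔJ).
(b)–(d): forbidden (ΔS).
(b)–(e): forbidden (parity, ΔS, ΔJ).
(b)–(f): forbidden (parity, ΔS, ΔL, ΔJ).
(c)–(d): forbidden (parity, ΔL).
(c)–(e): forbidden (ΔS, ΔL, ΔJ).
(c)–(f): forbidden (ΔS, ΔL, ΔJ).
(d)–(e): forbidden (ΔS, ΔL).
(d)–(f): forbidden (ΔS, ΔL, ΔJ).
(e)–(f): forbidden (parity, ΔL, ΔJ).
Allowed pairs: 0 of 15.

0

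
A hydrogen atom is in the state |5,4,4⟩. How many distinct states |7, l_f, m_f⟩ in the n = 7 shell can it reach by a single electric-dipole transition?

E1 requires Δl = ±1, so l_f ∈ {3, 5}; with 0 ≤ l_f ≤ n_f−1 = 6, the allowed l_f values are {3, 5}.
For l_f = 3: m_f ∈ {m_i−1, m_i, m_i+1} ∩ [−3, 3] = {3} → 1 state.
For l_f = 5: m_f ∈ {m_i−1, m_i, m_i+1} ∩ [−5, 5] = {3, 4, 5} → 3 states.
Total: 4.

4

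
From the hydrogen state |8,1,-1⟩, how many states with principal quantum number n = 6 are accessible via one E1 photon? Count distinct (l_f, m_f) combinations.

4

E1 requires Δl = ±1, so l_f ∈ {0, 2}; with 0 ≤ l_f ≤ n_f−1 = 5, the allowed l_f values are {0, 2}.
For l_f = 0: m_f ∈ {m_i−1, m_i, m_i+1} ∩ [−0, 0] = {0} → 1 state.
For l_f = 2: m_f ∈ {m_i−1, m_i, m_i+1} ∩ [−2, 2] = {-2, -1, 0} → 3 states.
Total: 4.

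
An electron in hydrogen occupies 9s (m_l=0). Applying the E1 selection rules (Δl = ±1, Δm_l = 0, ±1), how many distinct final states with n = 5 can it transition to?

3

E1 requires Δl = ±1, so l_f ∈ {-1, 1}; with 0 ≤ l_f ≤ n_f−1 = 4, the allowed l_f values are {1}.
For l_f = 1: m_f ∈ {m_i−1, m_i, m_i+1} ∩ [−1, 1] = {-1, 0, 1} → 3 states.
Total: 3.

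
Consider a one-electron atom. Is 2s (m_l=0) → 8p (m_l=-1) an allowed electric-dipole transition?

Δl = 1 − 0 = +1; the E1 rule Δl = ±1 is passes.
Δm_l = -1 − (0) = -1. E1 requires Δm_l = 0, ±1: passes.
All E1 selection rules are satisfied.

allowed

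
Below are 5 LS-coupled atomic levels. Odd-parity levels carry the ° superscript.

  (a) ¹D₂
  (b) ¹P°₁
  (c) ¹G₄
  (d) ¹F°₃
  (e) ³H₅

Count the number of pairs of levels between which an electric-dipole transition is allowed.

3

(a)–(b): allowed.
(a)–(c): forbidden (parity, ΔL, ΔJ).
(a)–(d): allowed.
(a)–(e): forbidden (parity, ΔS, ΔL, ΔJ).
(b)–(c): forbidden (ΔL, ΔJ).
(b)–(d): forbidden (parity, ΔL, ΔJ).
(b)–(e): forbidden (ΔS, ΔL, ΔJ).
(c)–(d): allowed.
(c)–(e): forbidden (parity, ΔS).
(d)–(e): forbidden (ΔS, ΔL, ΔJ).
Allowed pairs: 3 of 10.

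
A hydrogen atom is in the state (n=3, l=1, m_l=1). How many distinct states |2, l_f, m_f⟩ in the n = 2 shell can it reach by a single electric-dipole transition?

1

E1 requires Δl = ±1, so l_f ∈ {0, 2}; with 0 ≤ l_f ≤ n_f−1 = 1, the allowed l_f values are {0}.
For l_f = 0: m_f ∈ {m_i−1, m_i, m_i+1} ∩ [−0, 0] = {0} → 1 state.
Total: 1.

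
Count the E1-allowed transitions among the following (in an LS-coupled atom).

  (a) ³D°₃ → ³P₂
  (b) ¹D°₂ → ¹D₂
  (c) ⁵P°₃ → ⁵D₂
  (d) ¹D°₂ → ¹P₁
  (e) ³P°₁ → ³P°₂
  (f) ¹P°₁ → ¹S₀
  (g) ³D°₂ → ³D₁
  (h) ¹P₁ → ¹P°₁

7

(a) allowed
(b) allowed
(c) allowed
(d) allowed
(e) forbidden (parity fails)
(f) allowed
(g) allowed
(h) allowed
Total allowed: 7 of 8.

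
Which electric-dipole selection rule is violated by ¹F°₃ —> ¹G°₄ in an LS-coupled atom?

parity

Initial level: S=0, L=3, J=3, parity odd. Final level: S=0, L=4, J=4, parity odd.
Parity must change: odd → odd — violated.
ΔS = 0: S: 0 → 0 — satisfied.
ΔL = 0, ±1 (not L=0↔0): L: 3 → 4, ΔL = +1 — satisfied.
ΔJ = 0, ±1 (not J=0↔0): J: 3 → 4, ΔJ = +1 — satisfied.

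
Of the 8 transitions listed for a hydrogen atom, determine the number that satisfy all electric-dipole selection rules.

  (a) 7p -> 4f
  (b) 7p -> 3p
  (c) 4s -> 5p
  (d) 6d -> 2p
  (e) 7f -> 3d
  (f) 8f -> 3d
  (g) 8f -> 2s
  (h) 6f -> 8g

5

(a) forbidden — Δl = +2 (E1 requires Δl = ±1)
(b) forbidden — Δl = +0 (E1 requires Δl = ±1)
(c) allowed
(d) allowed
(e) allowed
(f) allowed
(g) forbidden — Δl = -3 (E1 requires Δl = ±1)
(h) allowed
Total allowed: 5 of 8.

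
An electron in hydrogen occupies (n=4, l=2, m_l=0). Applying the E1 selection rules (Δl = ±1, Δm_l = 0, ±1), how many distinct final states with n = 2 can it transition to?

3

E1 requires Δl = ±1, so l_f ∈ {1, 3}; with 0 ≤ l_f ≤ n_f−1 = 1, the allowed l_f values are {1}.
For l_f = 1: m_f ∈ {m_i−1, m_i, m_i+1} ∩ [−1, 1] = {-1, 0, 1} → 3 states.
Total: 3.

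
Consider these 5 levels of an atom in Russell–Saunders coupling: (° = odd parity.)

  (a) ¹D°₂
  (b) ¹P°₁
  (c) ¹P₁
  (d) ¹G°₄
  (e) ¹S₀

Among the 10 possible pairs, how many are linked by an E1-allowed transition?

(a)–(b): forbidden (parity).
(a)–(c): allowed.
(a)–(d): forbidden (parity, ΔL, ΔJ).
(a)–(e): forbidden (ΔL, ΔJ).
(b)–(c): allowed.
(b)–(d): forbidden (parity, ΔL, ΔJ).
(b)–(e): allowed.
(c)–(d): forbidden (ΔL, ΔJ).
(c)–(e): forbidden (parity).
(d)–(e): forbidden (ΔL, ΔJ).
Allowed pairs: 3 of 10.

3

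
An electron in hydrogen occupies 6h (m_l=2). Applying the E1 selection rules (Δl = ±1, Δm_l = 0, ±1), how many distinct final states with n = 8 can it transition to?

E1 requires Δl = ±1, so l_f ∈ {4, 6}; with 0 ≤ l_f ≤ n_f−1 = 7, the allowed l_f values are {4, 6}.
For l_f = 4: m_f ∈ {m_i−1, m_i, m_i+1} ∩ [−4, 4] = {1, 2, 3} → 3 states.
For l_f = 6: m_f ∈ {m_i−1, m_i, m_i+1} ∩ [−6, 6] = {1, 2, 3} → 3 states.
Total: 6.

6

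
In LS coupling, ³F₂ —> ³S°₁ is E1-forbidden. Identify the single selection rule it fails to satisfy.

the ΔL = 0, ±1 rule

Initial level: S=1, L=3, J=2, parity even. Final level: S=1, L=0, J=1, parity odd.
Parity must change: even → odd — ok.
ΔS = 0: S: 1 → 1 — ok.
ΔL = 0, ±1 (not L=0↔0): L: 3 → 0, ΔL = -3 — fails.
ΔJ = 0, ±1 (not J=0↔0): J: 2 → 1, ΔJ = -1 — ok.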